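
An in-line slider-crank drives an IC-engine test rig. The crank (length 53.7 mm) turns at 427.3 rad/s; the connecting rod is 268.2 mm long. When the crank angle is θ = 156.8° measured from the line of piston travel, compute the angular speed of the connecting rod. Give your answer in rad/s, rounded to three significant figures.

ω = 427.3 rad/s
The rod makes angle φ with the slider axis where L sinφ = r sinθ; differentiating, L cosφ·φ̇ = r ω cosθ.
L cosφ = √(L² − r² sin²θ) = 0.26736 m.
|ω_rod| = r ω |cosθ| / √(L² − r² sin²θ) = 0.0537·427.3·0.91914/0.26736 = 78.883 rad/s.

78.9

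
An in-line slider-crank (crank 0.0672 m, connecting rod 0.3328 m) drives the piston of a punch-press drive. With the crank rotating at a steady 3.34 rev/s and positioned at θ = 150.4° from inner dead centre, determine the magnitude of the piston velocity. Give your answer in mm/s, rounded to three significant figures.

ω = 2π·3.34 = 20.99 rad/s
For an in-line slider-crank, x = r cosθ + √(L² − r² sin²θ), so v = −rω sinθ·[1 + r cosθ/√(L² − r² sin²θ)].
With r = 0.0672 m, L = 0.3328 m, θ = 150.4°: √(L² − r² sin²θ) = 0.33114 m.
v = −0.0672·20.99·0.49394·[1 + 0.0672·-0.86949/0.33114] = -0.57367 m/s.
|v| = 0.57367 m/s = 573.67 mm/s.

574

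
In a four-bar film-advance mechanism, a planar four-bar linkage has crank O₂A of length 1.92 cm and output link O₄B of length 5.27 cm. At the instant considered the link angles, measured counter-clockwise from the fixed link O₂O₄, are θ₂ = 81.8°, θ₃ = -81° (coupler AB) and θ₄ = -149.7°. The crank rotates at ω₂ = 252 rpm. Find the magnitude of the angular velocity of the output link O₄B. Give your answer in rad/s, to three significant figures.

3.05

ω₂ = 26.39 rad/s (from 252 rpm).
Differentiating the loop-closure r₂e^{iθ₂}+r₃e^{iθ₃}=r₁+r₄e^{iθ₄} gives r₂ω₂e^{iθ₂}+r₃ω₃e^{iθ₃}=r₄ω₄e^{iθ₄}.
Eliminating the other unknown: ω₄ = r₂ω₂ sin(θ₂−θ₃) / [r₄ sin(θ₄−θ₃)].
Numerator sine = +0.29571; denominator sine = -0.93169.
Result = 0.0192·26.39·(+0.29571) / (0.0527·(-0.93169)) = -3.0515 rad/s; magnitude 3.0515 rad/s.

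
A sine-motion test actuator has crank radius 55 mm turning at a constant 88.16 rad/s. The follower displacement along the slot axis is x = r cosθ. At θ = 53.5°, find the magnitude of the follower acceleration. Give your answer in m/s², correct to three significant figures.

254

ω = 88.16 rad/s
x = r cosθ ⇒ ẍ = −rω² cosθ (ω constant).
|a| = rω²|cosθ| = 0.055·(88.16)²·|cos 53.5°| = 254.27 m/s².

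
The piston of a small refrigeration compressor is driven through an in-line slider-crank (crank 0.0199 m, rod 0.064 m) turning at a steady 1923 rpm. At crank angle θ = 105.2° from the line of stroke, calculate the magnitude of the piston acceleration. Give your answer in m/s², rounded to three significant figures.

ω = 2π·1923/60 = 201.4 rad/s
x(θ) = r cosθ + √(L² − r² sin²θ); with ω constant, a = ω²·d²x/dθ².
d²x/dθ² = −r cosθ − r²(cos2θ)/√u − r⁴ sin²2θ/(4u^{3/2}),  u = L² − r² sin²θ = 0.00372721 m².
Substituting r = 0.0199 m, L = 0.064 m, θ = 105.2°: d²x/dθ² = +0.010768 m.
a = ω²·d²x/dθ² = (201.4)²·(+0.010768) = +436.68 m/s²;  |a| = 436.68 m/s².

437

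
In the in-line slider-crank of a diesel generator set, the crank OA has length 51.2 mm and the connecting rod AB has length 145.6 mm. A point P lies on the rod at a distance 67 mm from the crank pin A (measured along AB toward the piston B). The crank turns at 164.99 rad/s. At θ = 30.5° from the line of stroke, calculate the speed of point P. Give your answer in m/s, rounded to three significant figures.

6.28

ω = 165 rad/s.  Crank-pin speed |V_A| = rω = 8.4475 m/s, perpendicular to OA.
Rod angle: sinφ = −(r/L) sinθ ⇒ φ = -10.281°; ω_rod = −rω cosθ/√(L²−r²sin²θ) = -50.806 rad/s.
V_P = V_A + ω_rod × AP, with AP = 0.067 m along the rod.
Components: V_Px = −rω sinθ − a·ω_rod·sinφ = -4.895 m/s;  V_Py = rω cosθ + a·ω_rod·cosφ = +3.9292 m/s.
|V_P| = √(V_Px² + V_Py²) = 6.2769 m/s.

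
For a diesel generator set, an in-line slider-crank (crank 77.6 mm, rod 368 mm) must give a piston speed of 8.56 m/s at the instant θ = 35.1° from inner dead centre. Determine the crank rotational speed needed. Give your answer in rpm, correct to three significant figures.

1560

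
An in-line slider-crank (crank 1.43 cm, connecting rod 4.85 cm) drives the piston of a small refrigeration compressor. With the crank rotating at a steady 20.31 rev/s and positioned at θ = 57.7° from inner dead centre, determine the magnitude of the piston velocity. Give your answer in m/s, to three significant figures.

1.79

ω = 2π·20.3 = 127.6 rad/s
For an in-line slider-crank, x = r cosθ + √(L² − r² sin²θ), so v = −rω sinθ·[1 + r cosθ/√(L² − r² sin²θ)].
With r = 0.0143 m, L = 0.0485 m, θ = 57.7°: √(L² − r² sin²θ) = 0.04697 m.
v = −0.0143·127.6·0.84526·[1 + 0.0143·0.53435/0.04697] = -1.7934 m/s.
|v| = 1.7934 m/s.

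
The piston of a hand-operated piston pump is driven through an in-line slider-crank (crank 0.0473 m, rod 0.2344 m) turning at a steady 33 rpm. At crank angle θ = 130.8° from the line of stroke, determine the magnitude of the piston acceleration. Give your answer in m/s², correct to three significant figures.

0.385

ω = 2π·33/60 = 3.456 rad/s
x(θ) = r cosθ + √(L² − r² sin²θ); with ω constant, a = ω²·d²x/dθ².
d²x/dθ² = −r cosθ − r²(cos2θ)/√u − r⁴ sin²2θ/(4u^{3/2}),  u = L² − r² sin²θ = 0.0536613 m².
Substituting r = 0.0473 m, L = 0.2344 m, θ = 130.8°: d²x/dθ² = +0.032219 m.
a = ω²·d²x/dθ² = (3.456)²·(+0.032219) = +0.38477 m/s²;  |a| = 0.38477 m/s².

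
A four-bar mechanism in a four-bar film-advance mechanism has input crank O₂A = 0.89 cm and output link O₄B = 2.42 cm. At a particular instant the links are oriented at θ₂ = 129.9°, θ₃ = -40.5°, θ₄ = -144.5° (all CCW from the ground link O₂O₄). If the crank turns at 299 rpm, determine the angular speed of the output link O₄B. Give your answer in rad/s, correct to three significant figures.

1.98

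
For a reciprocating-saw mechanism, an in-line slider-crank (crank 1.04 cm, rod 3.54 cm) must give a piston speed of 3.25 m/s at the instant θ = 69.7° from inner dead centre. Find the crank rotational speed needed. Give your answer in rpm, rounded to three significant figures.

2880

For an in-line slider-crank, |v_piston| = rω|sinθ|·[1 + r cosθ/√(L² − r² sin²θ)].
With r = 0.0104 m, L = 0.0354 m, θ = 69.7°: the bracketed kinematic factor |dx/dθ| = 0.010788 m.
ω = v/|dx/dθ| = 3.25/0.010788 = 301.25 rad/s.
N = 60ω/(2π) = 2876.8 rpm.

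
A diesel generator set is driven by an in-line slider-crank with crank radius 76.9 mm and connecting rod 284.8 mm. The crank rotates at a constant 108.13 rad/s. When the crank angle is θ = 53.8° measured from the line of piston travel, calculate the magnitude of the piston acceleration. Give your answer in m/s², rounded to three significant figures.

ω = 108.1 rad/s
x(θ) = r cosθ + √(L² − r² sin²θ); with ω constant, a = ω²·d²x/dθ².
d²x/dθ² = −r cosθ − r²(cos2θ)/√u − r⁴ sin²2θ/(4u^{3/2}),  u = L² − r² sin²θ = 0.0772602 m².
Substituting r = 0.0769 m, L = 0.2848 m, θ = 53.8°: d²x/dθ² = -0.039354 m.
a = ω²·d²x/dθ² = (108.1)²·(-0.039354) = -460.14 m/s²;  |a| = 460.14 m/s².

460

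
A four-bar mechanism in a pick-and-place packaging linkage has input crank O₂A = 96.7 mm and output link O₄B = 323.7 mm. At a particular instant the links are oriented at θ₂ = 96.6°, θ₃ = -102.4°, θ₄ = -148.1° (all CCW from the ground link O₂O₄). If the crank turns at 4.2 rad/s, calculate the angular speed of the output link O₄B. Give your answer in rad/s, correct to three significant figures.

0.571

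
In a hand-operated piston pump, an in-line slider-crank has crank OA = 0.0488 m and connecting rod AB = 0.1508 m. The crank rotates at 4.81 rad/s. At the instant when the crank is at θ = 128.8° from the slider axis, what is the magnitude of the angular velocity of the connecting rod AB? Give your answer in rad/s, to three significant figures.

1.01

ω = 4.81 rad/s
The rod makes angle φ with the slider axis where L sinφ = r sinθ; differentiating, L cosφ·φ̇ = r ω cosθ.
L cosφ = √(L² − r² sin²θ) = 0.14593 m.
|ω_rod| = r ω |cosθ| / √(L² − r² sin²θ) = 0.0488·4.81·0.62660/0.14593 = 1.0079 rad/s.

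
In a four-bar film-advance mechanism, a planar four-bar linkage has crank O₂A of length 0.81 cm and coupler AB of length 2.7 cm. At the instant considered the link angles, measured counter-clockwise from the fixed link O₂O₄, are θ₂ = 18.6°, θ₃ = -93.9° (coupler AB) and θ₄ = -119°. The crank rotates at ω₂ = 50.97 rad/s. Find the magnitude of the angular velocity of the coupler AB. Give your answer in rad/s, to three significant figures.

ω₂ = 50.97 rad/s
Differentiating the loop-closure r₂e^{iθ₂}+r₃e^{iθ₃}=r₁+r₄e^{iθ₄} gives r₂ω₂e^{iθ₂}+r₃ω₃e^{iθ₃}=r₄ω₄e^{iθ₄}.
Eliminating the other unknown: ω₃ = r₂ω₂ sin(θ₄−θ₂) / [r₃ sin(θ₃−θ₄)].
Numerator sine = -0.67430; denominator sine = +0.42420.
Result = 0.0081·50.97·(-0.67430) / (0.027·(+0.42420)) = -24.306 rad/s; magnitude 24.306 rad/s.

24.3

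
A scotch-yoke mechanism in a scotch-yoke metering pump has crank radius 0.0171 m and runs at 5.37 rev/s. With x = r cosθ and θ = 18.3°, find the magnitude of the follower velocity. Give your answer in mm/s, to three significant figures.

181

ω = 33.74 rad/s (from 5.37 rev/s).
x = r cosθ ⇒ ẋ = −rω sinθ.
|v| = rω|sinθ| = 0.0171·33.74·|sin 18.3°| = 0.18116 m/s = 181.16 mm/s.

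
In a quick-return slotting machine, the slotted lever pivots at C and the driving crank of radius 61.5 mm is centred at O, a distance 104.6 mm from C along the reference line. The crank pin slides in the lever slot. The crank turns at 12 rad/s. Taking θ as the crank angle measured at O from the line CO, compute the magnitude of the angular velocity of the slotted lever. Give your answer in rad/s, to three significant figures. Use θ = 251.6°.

1.97

ω = 12 rad/s
Crank pin A relative to C: A = (d + r cosθ, r sinθ); lever angle φ = atan2(r sinθ, d + r cosθ).
Differentiating tanφ: φ̇ = rω(d cosθ + r)/(d² + r² + 2dr cosθ).
d² + r² + 2dr cosθ = |CA|² = 0.0106623 m²;  d cosθ + r = +0.028483 m.
|ω_lever| = |0.0615·12·+0.028483| / 0.0106623 = 1.9715 rad/s.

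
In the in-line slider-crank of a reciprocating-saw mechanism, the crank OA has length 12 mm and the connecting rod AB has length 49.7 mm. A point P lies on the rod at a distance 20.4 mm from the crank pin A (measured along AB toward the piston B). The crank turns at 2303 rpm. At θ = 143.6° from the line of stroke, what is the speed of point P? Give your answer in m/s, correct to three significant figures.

2.09

ω = 241.2 rad/s.  Crank-pin speed |V_A| = rω = 2.894 m/s, perpendicular to OA.
Rod angle: sinφ = −(r/L) sinθ ⇒ φ = -8.238°; ω_rod = −rω cosθ/√(L²−r²sin²θ) = +47.358 rad/s.
V_P = V_A + ω_rod × AP, with AP = 0.0204 m along the rod.
Components: V_Px = −rω sinθ − a·ω_rod·sinφ = -1.579 m/s;  V_Py = rω cosθ + a·ω_rod·cosφ = -1.3733 m/s.
|V_P| = √(V_Px² + V_Py²) = 2.0926 m/s.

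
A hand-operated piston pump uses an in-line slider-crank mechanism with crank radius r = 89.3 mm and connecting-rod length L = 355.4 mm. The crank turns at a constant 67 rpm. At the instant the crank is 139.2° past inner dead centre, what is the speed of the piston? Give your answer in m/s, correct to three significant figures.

0.330

ω = 2π·67/60 = 7.016 rad/s
For an in-line slider-crank, x = r cosθ + √(L² − r² sin²θ), so v = −rω sinθ·[1 + r cosθ/√(L² − r² sin²θ)].
With r = 0.0893 m, L = 0.3554 m, θ = 139.2°: √(L² − r² sin²θ) = 0.35058 m.
v = −0.0893·7.016·0.65342·[1 + 0.0893·-0.75700/0.35058] = -0.33046 m/s.
|v| = 0.33046 m/s.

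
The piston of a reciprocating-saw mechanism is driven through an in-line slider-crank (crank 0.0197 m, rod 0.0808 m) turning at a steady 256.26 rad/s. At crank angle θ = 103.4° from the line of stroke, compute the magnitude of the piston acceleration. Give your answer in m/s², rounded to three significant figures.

ω = 256.3 rad/s
x(θ) = r cosθ + √(L² − r² sin²θ); with ω constant, a = ω²·d²x/dθ².
d²x/dθ² = −r cosθ − r²(cos2θ)/√u − r⁴ sin²2θ/(4u^{3/2}),  u = L² − r² sin²θ = 0.00616139 m².
Substituting r = 0.0197 m, L = 0.0808 m, θ = 103.4°: d²x/dθ² = +0.0089627 m.
a = ω²·d²x/dθ² = (256.3)²·(+0.0089627) = +588.57 m/s²;  |a| = 588.57 m/s².

589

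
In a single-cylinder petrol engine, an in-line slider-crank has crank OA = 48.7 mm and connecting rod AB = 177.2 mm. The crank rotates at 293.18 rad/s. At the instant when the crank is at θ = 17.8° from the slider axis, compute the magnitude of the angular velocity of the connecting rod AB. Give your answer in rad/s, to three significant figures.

ω = 293.2 rad/s
The rod makes angle φ with the slider axis where L sinφ = r sinθ; differentiating, L cosφ·φ̇ = r ω cosθ.
L cosφ = √(L² − r² sin²θ) = 0.17657 m.
|ω_rod| = r ω |cosθ| / √(L² − r² sin²θ) = 0.0487·293.2·0.95213/0.17657 = 76.99 rad/s.

77.0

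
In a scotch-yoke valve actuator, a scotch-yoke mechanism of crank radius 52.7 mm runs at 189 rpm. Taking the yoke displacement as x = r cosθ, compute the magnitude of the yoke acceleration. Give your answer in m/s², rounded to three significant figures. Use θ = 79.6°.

3.73

ω = 19.79 rad/s (from 189 rpm).
x = r cosθ ⇒ ẍ = −rω² cosθ (ω constant).
|a| = rω²|cosθ| = 0.0527·(19.79)²·|cos 79.6°| = 3.7266 m/s².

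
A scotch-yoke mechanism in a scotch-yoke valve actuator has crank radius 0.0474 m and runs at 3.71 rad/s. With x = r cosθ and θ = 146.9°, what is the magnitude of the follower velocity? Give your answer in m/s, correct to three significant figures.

ω = 3.71 rad/s
x = r cosθ ⇒ ẋ = −rω sinθ.
|v| = rω|sinθ| = 0.0474·3.71·|sin 146.9°| = 0.096034 m/s.

0.0960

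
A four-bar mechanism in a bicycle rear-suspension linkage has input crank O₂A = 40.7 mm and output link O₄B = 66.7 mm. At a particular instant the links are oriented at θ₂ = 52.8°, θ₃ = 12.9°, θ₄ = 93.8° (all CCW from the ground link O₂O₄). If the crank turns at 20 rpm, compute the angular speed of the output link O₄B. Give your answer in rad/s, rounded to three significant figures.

0.830

ω₂ = 2.094 rad/s (from 20 rpm).
Differentiating the loop-closure r₂e^{iθ₂}+r₃e^{iθ₃}=r₁+r₄e^{iθ₄} gives r₂ω₂e^{iθ₂}+r₃ω₃e^{iθ₃}=r₄ω₄e^{iθ₄}.
Eliminating the other unknown: ω₄ = r₂ω₂ sin(θ₂−θ₃) / [r₄ sin(θ₄−θ₃)].
Numerator sine = +0.64145; denominator sine = +0.98741.
Result = 0.0407·2.094·(+0.64145) / (0.0667·(+0.98741)) = +0.83021 rad/s; magnitude 0.83021 rad/s.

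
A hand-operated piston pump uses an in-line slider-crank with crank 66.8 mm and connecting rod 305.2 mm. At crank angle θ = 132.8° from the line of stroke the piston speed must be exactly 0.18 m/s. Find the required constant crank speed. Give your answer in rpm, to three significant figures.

For an in-line slider-crank, |v_piston| = rω|sinθ|·[1 + r cosθ/√(L² − r² sin²θ)].
With r = 0.0668 m, L = 0.3052 m, θ = 132.8°: the bracketed kinematic factor |dx/dθ| = 0.041628 m.
ω = v/|dx/dθ| = 0.18/0.041628 = 4.324 rad/s.
N = 60ω/(2π) = 41.291 rpm.

41.3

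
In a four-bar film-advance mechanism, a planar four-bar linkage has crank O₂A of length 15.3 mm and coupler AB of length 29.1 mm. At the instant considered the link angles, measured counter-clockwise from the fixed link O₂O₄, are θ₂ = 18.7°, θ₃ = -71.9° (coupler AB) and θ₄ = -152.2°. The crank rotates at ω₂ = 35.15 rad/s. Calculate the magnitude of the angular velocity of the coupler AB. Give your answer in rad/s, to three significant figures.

ω₂ = 35.15 rad/s
Differentiating the loop-closure r₂e^{iθ₂}+r₃e^{iθ₃}=r₁+r₄e^{iθ₄} gives r₂ω₂e^{iθ₂}+r₃ω₃e^{iθ₃}=r₄ω₄e^{iθ₄}.
Eliminating the other unknown: ω₃ = r₂ω₂ sin(θ₄−θ₂) / [r₃ sin(θ₃−θ₄)].
Numerator sine = -0.15816; denominator sine = +0.98570.
Result = 0.0153·35.15·(-0.15816) / (0.0291·(+0.98570)) = -2.9653 rad/s; magnitude 2.9653 rad/s.

2.97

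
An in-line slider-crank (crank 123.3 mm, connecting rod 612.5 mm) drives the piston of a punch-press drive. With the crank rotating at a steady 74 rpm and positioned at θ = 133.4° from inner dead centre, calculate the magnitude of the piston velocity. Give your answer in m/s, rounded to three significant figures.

0.597

ω = 2π·74/60 = 7.749 rad/s
For an in-line slider-crank, x = r cosθ + √(L² − r² sin²θ), so v = −rω sinθ·[1 + r cosθ/√(L² − r² sin²θ)].
With r = 0.1233 m, L = 0.6125 m, θ = 133.4°: √(L² − r² sin²θ) = 0.60591 m.
v = −0.1233·7.749·0.72657·[1 + 0.1233·-0.68709/0.60591] = -0.59716 m/s.
|v| = 0.59716 m/s.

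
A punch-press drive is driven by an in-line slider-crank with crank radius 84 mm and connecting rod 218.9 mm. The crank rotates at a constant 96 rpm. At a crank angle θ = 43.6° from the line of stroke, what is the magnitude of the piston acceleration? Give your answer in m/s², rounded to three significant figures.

6.45

ω = 2π·96/60 = 10.05 rad/s
x(θ) = r cosθ + √(L² − r² sin²θ); with ω constant, a = ω²·d²x/dθ².
d²x/dθ² = −r cosθ − r²(cos2θ)/√u − r⁴ sin²2θ/(4u^{3/2}),  u = L² − r² sin²θ = 0.0445616 m².
Substituting r = 0.084 m, L = 0.2189 m, θ = 43.6°: d²x/dθ² = -0.063783 m.
a = ω²·d²x/dθ² = (10.05)²·(-0.063783) = -6.4462 m/s²;  |a| = 6.4462 m/s².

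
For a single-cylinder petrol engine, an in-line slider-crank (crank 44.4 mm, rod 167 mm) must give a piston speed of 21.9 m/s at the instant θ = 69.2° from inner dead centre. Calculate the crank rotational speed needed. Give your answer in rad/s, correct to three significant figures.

481

For an in-line slider-crank, |v_piston| = rω|sinθ|·[1 + r cosθ/√(L² − r² sin²θ)].
With r = 0.0444 m, L = 0.167 m, θ = 69.2°: the bracketed kinematic factor |dx/dθ| = 0.045552 m.
ω = v/|dx/dθ| = 21.9/0.045552 = 480.77 rad/s.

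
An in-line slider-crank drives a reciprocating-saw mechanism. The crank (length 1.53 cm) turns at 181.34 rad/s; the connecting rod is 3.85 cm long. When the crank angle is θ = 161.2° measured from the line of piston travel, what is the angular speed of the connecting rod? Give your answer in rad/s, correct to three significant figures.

ω = 181.3 rad/s
The rod makes angle φ with the slider axis where L sinφ = r sinθ; differentiating, L cosφ·φ̇ = r ω cosθ.
L cosφ = √(L² − r² sin²θ) = 0.038183 m.
|ω_rod| = r ω |cosθ| / √(L² − r² sin²θ) = 0.0153·181.3·0.94665/0.038183 = 68.787 rad/s.

68.8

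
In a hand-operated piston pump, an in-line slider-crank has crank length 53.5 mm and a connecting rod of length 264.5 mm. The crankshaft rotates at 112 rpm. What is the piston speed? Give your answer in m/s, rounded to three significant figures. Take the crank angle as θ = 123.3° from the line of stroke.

ω = 2π·112/60 = 11.73 rad/s
For an in-line slider-crank, x = r cosθ + √(L² − r² sin²θ), so v = −rω sinθ·[1 + r cosθ/√(L² − r² sin²θ)].
With r = 0.0535 m, L = 0.2645 m, θ = 123.3°: √(L² − r² sin²θ) = 0.26069 m.
v = −0.0535·11.73·0.83581·[1 + 0.0535·-0.54902/0.26069] = -0.46536 m/s.
|v| = 0.46536 m/s.

0.465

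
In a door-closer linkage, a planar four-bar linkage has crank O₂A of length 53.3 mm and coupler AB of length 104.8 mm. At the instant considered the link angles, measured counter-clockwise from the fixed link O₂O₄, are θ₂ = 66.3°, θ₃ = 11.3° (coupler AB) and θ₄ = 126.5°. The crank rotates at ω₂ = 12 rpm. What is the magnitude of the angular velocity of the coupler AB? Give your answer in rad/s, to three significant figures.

ω₂ = 1.257 rad/s (from 12 rpm).
Differentiating the loop-closure r₂e^{iθ₂}+r₃e^{iθ₃}=r₁+r₄e^{iθ₄} gives r₂ω₂e^{iθ₂}+r₃ω₃e^{iθ₃}=r₄ω₄e^{iθ₄}.
Eliminating the other unknown: ω₃ = r₂ω₂ sin(θ₄−θ₂) / [r₃ sin(θ₃−θ₄)].
Numerator sine = +0.86777; denominator sine = -0.90483.
Result = 0.0533·1.257·(+0.86777) / (0.1048·(-0.90483)) = -0.61293 rad/s; magnitude 0.61293 rad/s.

0.613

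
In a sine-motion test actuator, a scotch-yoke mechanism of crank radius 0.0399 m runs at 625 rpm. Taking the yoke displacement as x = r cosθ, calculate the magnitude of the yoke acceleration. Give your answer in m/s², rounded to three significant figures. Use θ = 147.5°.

144

ω = 65.45 rad/s (from 625 rpm).
x = r cosθ ⇒ ẍ = −rω² cosθ (ω constant).
|a| = rω²|cosθ| = 0.0399·(65.45)²·|cos 147.5°| = 144.15 m/s².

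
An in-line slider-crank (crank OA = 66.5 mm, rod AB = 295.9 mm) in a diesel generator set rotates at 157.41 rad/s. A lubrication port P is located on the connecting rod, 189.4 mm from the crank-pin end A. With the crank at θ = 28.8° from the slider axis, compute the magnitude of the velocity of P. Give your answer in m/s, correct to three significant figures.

ω = 157.4 rad/s.  Crank-pin speed |V_A| = rω = 10.468 m/s, perpendicular to OA.
Rod angle: sinφ = −(r/L) sinθ ⇒ φ = -6.216°; ω_rod = −rω cosθ/√(L²−r²sin²θ) = -31.184 rad/s.
V_P = V_A + ω_rod × AP, with AP = 0.1894 m along the rod.
Components: V_Px = −rω sinθ − a·ω_rod·sinφ = -5.6823 m/s;  V_Py = rω cosθ + a·ω_rod·cosφ = +3.3015 m/s.
|V_P| = √(V_Px² + V_Py²) = 6.5718 m/s.

6.57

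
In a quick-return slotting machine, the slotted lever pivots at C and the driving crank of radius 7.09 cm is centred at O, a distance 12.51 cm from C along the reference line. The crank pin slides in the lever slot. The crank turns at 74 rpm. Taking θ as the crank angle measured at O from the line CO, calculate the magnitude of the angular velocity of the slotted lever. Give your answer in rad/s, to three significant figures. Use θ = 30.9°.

ω = 7.749 rad/s (from 74 rpm).
Crank pin A relative to C: A = (d + r cosθ, r sinθ); lever angle φ = atan2(r sinθ, d + r cosθ).
Differentiating tanφ: φ̇ = rω(d cosθ + r)/(d² + r² + 2dr cosθ).
d² + r² + 2dr cosθ = |CA|² = 0.0358982 m²;  d cosθ + r = +0.17824 m.
|ω_lever| = |0.0709·7.749·+0.17824| / 0.0358982 = 2.728 rad/s.

2.73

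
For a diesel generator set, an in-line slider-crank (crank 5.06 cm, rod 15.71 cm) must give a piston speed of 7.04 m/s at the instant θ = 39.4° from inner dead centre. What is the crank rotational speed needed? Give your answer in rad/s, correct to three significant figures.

175

For an in-line slider-crank, |v_piston| = rω|sinθ|·[1 + r cosθ/√(L² − r² sin²θ)].
With r = 0.0506 m, L = 0.1571 m, θ = 39.4°: the bracketed kinematic factor |dx/dθ| = 0.040283 m.
ω = v/|dx/dθ| = 7.04/0.040283 = 174.76 rad/s.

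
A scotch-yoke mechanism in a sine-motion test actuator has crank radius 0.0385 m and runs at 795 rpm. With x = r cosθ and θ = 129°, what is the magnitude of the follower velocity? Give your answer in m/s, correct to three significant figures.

ω = 83.25 rad/s (from 795 rpm).
x = r cosθ ⇒ ẋ = −rω sinθ.
|v| = rω|sinθ| = 0.0385·83.25·|sin 129°| = 2.4909 m/s.

2.49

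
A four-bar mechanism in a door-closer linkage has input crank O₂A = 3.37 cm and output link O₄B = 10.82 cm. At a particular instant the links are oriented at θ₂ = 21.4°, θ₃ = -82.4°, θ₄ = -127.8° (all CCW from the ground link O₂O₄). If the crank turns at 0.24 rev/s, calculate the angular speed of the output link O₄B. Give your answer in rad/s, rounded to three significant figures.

ω₂ = 1.508 rad/s (from 0.24 rev/s).
Differentiating the loop-closure r₂e^{iθ₂}+r₃e^{iθ₃}=r₁+r₄e^{iθ₄} gives r₂ω₂e^{iθ₂}+r₃ω₃e^{iθ₃}=r₄ω₄e^{iθ₄}.
Eliminating the other unknown: ω₄ = r₂ω₂ sin(θ₂−θ₃) / [r₄ sin(θ₄−θ₃)].
Numerator sine = +0.97113; denominator sine = -0.71203.
Result = 0.0337·1.508·(+0.97113) / (0.1082·(-0.71203)) = -0.64059 rad/s; magnitude 0.64059 rad/s.

0.641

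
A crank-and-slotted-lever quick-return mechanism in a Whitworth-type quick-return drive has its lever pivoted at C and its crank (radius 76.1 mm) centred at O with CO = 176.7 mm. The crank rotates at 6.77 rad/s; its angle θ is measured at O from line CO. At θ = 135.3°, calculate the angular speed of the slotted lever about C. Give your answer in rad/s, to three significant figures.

1.42

ω = 6.77 rad/s
Crank pin A relative to C: A = (d + r cosθ, r sinθ); lever angle φ = atan2(r sinθ, d + r cosθ).
Differentiating tanφ: φ̇ = rω(d cosθ + r)/(d² + r² + 2dr cosθ).
d² + r² + 2dr cosθ = |CA|² = 0.017898 m²;  d cosθ + r = -0.049498 m.
|ω_lever| = |0.0761·6.77·-0.049498| / 0.017898 = 1.4248 rad/s.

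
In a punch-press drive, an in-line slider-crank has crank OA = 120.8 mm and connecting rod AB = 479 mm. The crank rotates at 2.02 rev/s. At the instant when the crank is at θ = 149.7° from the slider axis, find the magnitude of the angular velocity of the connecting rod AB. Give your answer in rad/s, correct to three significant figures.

ω = 12.69 rad/s (converted from 2.02 rev/s).
The rod makes angle φ with the slider axis where L sinφ = r sinθ; differentiating, L cosφ·φ̇ = r ω cosθ.
L cosφ = √(L² − r² sin²θ) = 0.47511 m.
|ω_rod| = r ω |cosθ| / √(L² − r² sin²θ) = 0.1208·12.69·0.86340/0.47511 = 2.7862 rad/s.

2.79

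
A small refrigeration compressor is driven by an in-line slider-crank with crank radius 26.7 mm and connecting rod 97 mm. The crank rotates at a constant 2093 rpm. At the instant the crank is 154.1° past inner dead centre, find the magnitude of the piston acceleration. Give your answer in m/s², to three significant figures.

930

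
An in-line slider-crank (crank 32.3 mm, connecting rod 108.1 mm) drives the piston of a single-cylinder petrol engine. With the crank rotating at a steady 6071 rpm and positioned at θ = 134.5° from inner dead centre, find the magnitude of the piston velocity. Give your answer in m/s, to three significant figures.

ω = 2π·6071/60 = 635.8 rad/s
For an in-line slider-crank, x = r cosθ + √(L² − r² sin²θ), so v = −rω sinθ·[1 + r cosθ/√(L² − r² sin²θ)].
With r = 0.0323 m, L = 0.1081 m, θ = 134.5°: √(L² − r² sin²θ) = 0.10562 m.
v = −0.0323·635.8·0.71325·[1 + 0.0323·-0.70091/0.10562] = -11.507 m/s.
|v| = 11.507 m/s.

11.5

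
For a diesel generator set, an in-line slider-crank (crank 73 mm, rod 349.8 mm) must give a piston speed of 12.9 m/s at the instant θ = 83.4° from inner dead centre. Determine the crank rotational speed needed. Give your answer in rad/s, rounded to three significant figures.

For an in-line slider-crank, |v_piston| = rω|sinθ|·[1 + r cosθ/√(L² − r² sin²θ)].
With r = 0.073 m, L = 0.3498 m, θ = 83.4°: the bracketed kinematic factor |dx/dθ| = 0.074294 m.
ω = v/|dx/dθ| = 12.9/0.074294 = 173.63 rad/s.

174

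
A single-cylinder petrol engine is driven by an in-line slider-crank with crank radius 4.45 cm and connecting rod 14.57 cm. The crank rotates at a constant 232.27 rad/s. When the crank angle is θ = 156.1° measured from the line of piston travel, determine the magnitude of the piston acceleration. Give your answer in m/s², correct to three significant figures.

ω = 232.3 rad/s
x(θ) = r cosθ + √(L² − r² sin²θ); with ω constant, a = ω²·d²x/dθ².
d²x/dθ² = −r cosθ − r²(cos2θ)/√u − r⁴ sin²2θ/(4u^{3/2}),  u = L² − r² sin²θ = 0.0209035 m².
Substituting r = 0.0445 m, L = 0.1457 m, θ = 156.1°: d²x/dθ² = +0.031306 m.
a = ω²·d²x/dθ² = (232.3)²·(+0.031306) = +1688.9 m/s²;  |a| = 1688.9 m/s².

1690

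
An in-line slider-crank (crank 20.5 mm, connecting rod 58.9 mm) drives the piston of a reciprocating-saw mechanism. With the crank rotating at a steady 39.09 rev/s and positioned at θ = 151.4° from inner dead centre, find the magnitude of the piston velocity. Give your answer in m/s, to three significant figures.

ω = 2π·39.1 = 245.6 rad/s
For an in-line slider-crank, x = r cosθ + √(L² − r² sin²θ), so v = −rω sinθ·[1 + r cosθ/√(L² − r² sin²θ)].
With r = 0.0205 m, L = 0.0589 m, θ = 151.4°: √(L² − r² sin²θ) = 0.058077 m.
v = −0.0205·245.6·0.47869·[1 + 0.0205·-0.87798/0.058077] = -1.6633 m/s.
|v| = 1.6633 m/s.

1.66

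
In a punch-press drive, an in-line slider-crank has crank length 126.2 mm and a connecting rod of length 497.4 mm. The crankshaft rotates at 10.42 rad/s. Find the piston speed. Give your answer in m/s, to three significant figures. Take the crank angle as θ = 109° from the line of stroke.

1.14

ω = 10.42 rad/s
For an in-line slider-crank, x = r cosθ + √(L² − r² sin²θ), so v = −rω sinθ·[1 + r cosθ/√(L² − r² sin²θ)].
With r = 0.1262 m, L = 0.4974 m, θ = 109°: √(L² − r² sin²θ) = 0.48288 m.
v = −0.1262·10.42·0.94552·[1 + 0.1262·-0.32557/0.48288] = -1.1376 m/s.
|v| = 1.1376 m/s.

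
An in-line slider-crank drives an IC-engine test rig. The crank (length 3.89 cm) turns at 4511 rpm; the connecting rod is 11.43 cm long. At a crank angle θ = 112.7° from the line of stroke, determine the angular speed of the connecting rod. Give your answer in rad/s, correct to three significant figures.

65.3

ω = 472.4 rad/s (converted from 4511 rpm).
The rod makes angle φ with the slider axis where L sinφ = r sinθ; differentiating, L cosφ·φ̇ = r ω cosθ.
L cosφ = √(L² − r² sin²θ) = 0.10852 m.
|ω_rod| = r ω |cosθ| / √(L² − r² sin²θ) = 0.0389·472.4·0.38591/0.10852 = 65.346 rad/s.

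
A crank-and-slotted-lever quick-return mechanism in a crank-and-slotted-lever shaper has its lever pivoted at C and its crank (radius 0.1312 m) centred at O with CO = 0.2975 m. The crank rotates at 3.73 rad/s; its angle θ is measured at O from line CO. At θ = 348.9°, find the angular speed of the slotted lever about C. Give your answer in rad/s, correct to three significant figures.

1.14

ω = 3.73 rad/s
Crank pin A relative to C: A = (d + r cosθ, r sinθ); lever angle φ = atan2(r sinθ, d + r cosθ).
Differentiating tanφ: φ̇ = rω(d cosθ + r)/(d² + r² + 2dr cosθ).
d² + r² + 2dr cosθ = |CA|² = 0.182323 m²;  d cosθ + r = +0.42313 m.
|ω_lever| = |0.1312·3.73·+0.42313| / 0.182323 = 1.1357 rad/s.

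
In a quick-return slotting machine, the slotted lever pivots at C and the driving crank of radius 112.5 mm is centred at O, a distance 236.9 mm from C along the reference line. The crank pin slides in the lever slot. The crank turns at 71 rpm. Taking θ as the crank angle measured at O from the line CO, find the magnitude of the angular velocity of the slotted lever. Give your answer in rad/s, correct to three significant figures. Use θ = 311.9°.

2.17

ω = 7.435 rad/s (from 71 rpm).
Crank pin A relative to C: A = (d + r cosθ, r sinθ); lever angle φ = atan2(r sinθ, d + r cosθ).
Differentiating tanφ: φ̇ = rω(d cosθ + r)/(d² + r² + 2dr cosθ).
d² + r² + 2dr cosθ = |CA|² = 0.104375 m²;  d cosθ + r = +0.27071 m.
|ω_lever| = |0.1125·7.435·+0.27071| / 0.104375 = 2.1694 rad/s.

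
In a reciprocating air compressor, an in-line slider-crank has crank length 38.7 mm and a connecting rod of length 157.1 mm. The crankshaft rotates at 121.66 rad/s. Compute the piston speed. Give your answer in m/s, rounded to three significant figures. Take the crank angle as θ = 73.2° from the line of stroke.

ω = 121.7 rad/s
For an in-line slider-crank, x = r cosθ + √(L² − r² sin²θ), so v = −rω sinθ·[1 + r cosθ/√(L² − r² sin²θ)].
With r = 0.0387 m, L = 0.1571 m, θ = 73.2°: √(L² − r² sin²θ) = 0.15267 m.
v = −0.0387·121.7·0.95732·[1 + 0.0387·0.28903/0.15267] = -4.8375 m/s.
|v| = 4.8375 m/s.

4.84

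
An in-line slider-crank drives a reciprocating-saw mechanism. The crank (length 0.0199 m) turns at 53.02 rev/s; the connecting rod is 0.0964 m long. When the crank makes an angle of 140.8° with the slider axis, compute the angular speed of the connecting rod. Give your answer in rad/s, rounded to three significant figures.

ω = 333.1 rad/s (converted from 53.02 rev/s).
The rod makes angle φ with the slider axis where L sinφ = r sinθ; differentiating, L cosφ·φ̇ = r ω cosθ.
L cosφ = √(L² − r² sin²θ) = 0.095576 m.
|ω_rod| = r ω |cosθ| / √(L² − r² sin²θ) = 0.0199·333.1·0.77494/0.095576 = 53.752 rad/s.

53.8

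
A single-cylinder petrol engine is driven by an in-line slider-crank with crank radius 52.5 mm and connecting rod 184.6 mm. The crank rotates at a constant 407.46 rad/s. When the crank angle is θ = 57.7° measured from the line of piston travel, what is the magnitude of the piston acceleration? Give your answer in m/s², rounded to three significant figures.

3610

ω = 407.5 rad/s
x(θ) = r cosθ + √(L² − r² sin²θ); with ω constant, a = ω²·d²x/dθ².
d²x/dθ² = −r cosθ − r²(cos2θ)/√u − r⁴ sin²2θ/(4u^{3/2}),  u = L² − r² sin²θ = 0.0321079 m².
Substituting r = 0.0525 m, L = 0.1846 m, θ = 57.7°: d²x/dθ² = -0.021725 m.
a = ω²·d²x/dθ² = (407.5)²·(-0.021725) = -3606.9 m/s²;  |a| = 3606.9 m/s².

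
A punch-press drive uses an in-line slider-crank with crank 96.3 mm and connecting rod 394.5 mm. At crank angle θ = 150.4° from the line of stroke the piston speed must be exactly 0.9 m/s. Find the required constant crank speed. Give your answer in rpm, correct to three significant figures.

230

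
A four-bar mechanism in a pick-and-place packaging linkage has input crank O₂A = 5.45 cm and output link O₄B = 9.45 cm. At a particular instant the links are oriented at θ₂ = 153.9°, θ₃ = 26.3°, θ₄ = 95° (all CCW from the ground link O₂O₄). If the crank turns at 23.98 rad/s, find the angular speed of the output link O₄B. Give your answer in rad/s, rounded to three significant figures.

11.8

ω₂ = 23.98 rad/s
Differentiating the loop-closure r₂e^{iθ₂}+r₃e^{iθ₃}=r₁+r₄e^{iθ₄} gives r₂ω₂e^{iθ₂}+r₃ω₃e^{iθ₃}=r₄ω₄e^{iθ₄}.
Eliminating the other unknown: ω₄ = r₂ω₂ sin(θ₂−θ₃) / [r₄ sin(θ₄−θ₃)].
Numerator sine = +0.79229; denominator sine = +0.93169.
Result = 0.0545·23.98·(+0.79229) / (0.0945·(+0.93169)) = +11.761 rad/s; magnitude 11.761 rad/s.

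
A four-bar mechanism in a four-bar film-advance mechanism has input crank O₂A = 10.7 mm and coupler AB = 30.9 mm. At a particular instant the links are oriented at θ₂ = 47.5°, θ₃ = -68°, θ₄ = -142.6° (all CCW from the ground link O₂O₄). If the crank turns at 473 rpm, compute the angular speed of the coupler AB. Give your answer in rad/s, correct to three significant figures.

ω₂ = 49.53 rad/s (from 473 rpm).
Differentiating the loop-closure r₂e^{iθ₂}+r₃e^{iθ₃}=r₁+r₄e^{iθ₄} gives r₂ω₂e^{iθ₂}+r₃ω₃e^{iθ₃}=r₄ω₄e^{iθ₄}.
Eliminating the other unknown: ω₃ = r₂ω₂ sin(θ₄−θ₂) / [r₃ sin(θ₃−θ₄)].
Numerator sine = +0.17537; denominator sine = +0.96410.
Result = 0.0107·49.53·(+0.17537) / (0.0309·(+0.96410)) = +3.1199 rad/s; magnitude 3.1199 rad/s.

3.12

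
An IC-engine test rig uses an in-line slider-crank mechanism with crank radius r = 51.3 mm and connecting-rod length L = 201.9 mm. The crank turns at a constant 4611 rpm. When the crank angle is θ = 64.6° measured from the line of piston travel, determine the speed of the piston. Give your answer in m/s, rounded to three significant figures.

24.9

ω = 2π·4611/60 = 482.9 rad/s
For an in-line slider-crank, x = r cosθ + √(L² − r² sin²θ), so v = −rω sinθ·[1 + r cosθ/√(L² − r² sin²θ)].
With r = 0.0513 m, L = 0.2019 m, θ = 64.6°: √(L² − r² sin²θ) = 0.19651 m.
v = −0.0513·482.9·0.90334·[1 + 0.0513·0.42894/0.19651] = -24.882 m/s.
|v| = 24.882 m/s.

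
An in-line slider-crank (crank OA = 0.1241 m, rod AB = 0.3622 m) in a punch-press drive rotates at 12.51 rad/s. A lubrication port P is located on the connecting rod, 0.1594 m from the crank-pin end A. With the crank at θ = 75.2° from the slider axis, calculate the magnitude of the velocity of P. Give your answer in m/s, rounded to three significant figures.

ω = 12.51 rad/s.  Crank-pin speed |V_A| = rω = 1.5525 m/s, perpendicular to OA.
Rod angle: sinφ = −(r/L) sinθ ⇒ φ = -19.345°; ω_rod = −rω cosθ/√(L²−r²sin²θ) = -1.1604 rad/s.
V_P = V_A + ω_rod × AP, with AP = 0.1594 m along the rod.
Components: V_Px = −rω sinθ − a·ω_rod·sinφ = -1.5623 m/s;  V_Py = rω cosθ + a·ω_rod·cosφ = +0.22205 m/s.
|V_P| = √(V_Px² + V_Py²) = 1.578 m/s.

1.58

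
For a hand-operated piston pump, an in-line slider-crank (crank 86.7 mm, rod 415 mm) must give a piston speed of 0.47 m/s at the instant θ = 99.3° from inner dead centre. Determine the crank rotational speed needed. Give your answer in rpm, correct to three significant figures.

54.3

For an in-line slider-crank, |v_piston| = rω|sinθ|·[1 + r cosθ/√(L² − r² sin²θ)].
With r = 0.0867 m, L = 0.415 m, θ = 99.3°: the bracketed kinematic factor |dx/dθ| = 0.082608 m.
ω = v/|dx/dθ| = 0.47/0.082608 = 5.6895 rad/s.
N = 60ω/(2π) = 54.331 rpm.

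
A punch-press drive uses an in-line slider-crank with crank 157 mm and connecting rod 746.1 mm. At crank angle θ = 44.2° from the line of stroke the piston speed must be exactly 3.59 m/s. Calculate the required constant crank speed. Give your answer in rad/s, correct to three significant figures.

For an in-line slider-crank, |v_piston| = rω|sinθ|·[1 + r cosθ/√(L² − r² sin²θ)].
With r = 0.157 m, L = 0.7461 m, θ = 44.2°: the bracketed kinematic factor |dx/dθ| = 0.12615 m.
ω = v/|dx/dθ| = 3.59/0.12615 = 28.459 rad/s.

28.5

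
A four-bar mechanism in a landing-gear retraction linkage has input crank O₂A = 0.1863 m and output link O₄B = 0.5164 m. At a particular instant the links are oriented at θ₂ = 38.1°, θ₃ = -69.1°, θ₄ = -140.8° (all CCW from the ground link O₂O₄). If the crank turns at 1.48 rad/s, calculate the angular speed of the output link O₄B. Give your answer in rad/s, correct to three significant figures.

ω₂ = 1.48 rad/s
Differentiating the loop-closure r₂e^{iθ₂}+r₃e^{iθ₃}=r₁+r₄e^{iθ₄} gives r₂ω₂e^{iθ₂}+r₃ω₃e^{iθ₃}=r₄ω₄e^{iθ₄}.
Eliminating the other unknown: ω₄ = r₂ω₂ sin(θ₂−θ₃) / [r₄ sin(θ₄−θ₃)].
Numerator sine = +0.95528; denominator sine = -0.94943.
Result = 0.1863·1.48·(+0.95528) / (0.5164·(-0.94943)) = -0.53723 rad/s; magnitude 0.53723 rad/s.

0.537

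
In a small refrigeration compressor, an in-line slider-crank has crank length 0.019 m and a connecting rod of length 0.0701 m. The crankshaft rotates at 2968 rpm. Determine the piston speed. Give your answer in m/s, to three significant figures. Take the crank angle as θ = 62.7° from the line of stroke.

5.92

ω = 2π·2968/60 = 310.8 rad/s
For an in-line slider-crank, x = r cosθ + √(L² − r² sin²θ), so v = −rω sinθ·[1 + r cosθ/√(L² − r² sin²θ)].
With r = 0.019 m, L = 0.0701 m, θ = 62.7°: √(L² − r² sin²θ) = 0.068036 m.
v = −0.019·310.8·0.88862·[1 + 0.019·0.45865/0.068036] = -5.9197 m/s.
|v| = 5.9197 m/s.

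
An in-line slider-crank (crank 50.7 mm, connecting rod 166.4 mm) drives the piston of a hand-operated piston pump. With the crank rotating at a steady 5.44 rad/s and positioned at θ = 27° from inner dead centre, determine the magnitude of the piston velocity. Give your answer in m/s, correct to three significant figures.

0.160

ω = 5.44 rad/s
For an in-line slider-crank, x = r cosθ + √(L² − r² sin²θ), so v = −rω sinθ·[1 + r cosθ/√(L² − r² sin²θ)].
With r = 0.0507 m, L = 0.1664 m, θ = 27°: √(L² − r² sin²θ) = 0.1648 m.
v = −0.0507·5.44·0.45399·[1 + 0.0507·0.89101/0.1648] = -0.15954 m/s.
|v| = 0.15954 m/s.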